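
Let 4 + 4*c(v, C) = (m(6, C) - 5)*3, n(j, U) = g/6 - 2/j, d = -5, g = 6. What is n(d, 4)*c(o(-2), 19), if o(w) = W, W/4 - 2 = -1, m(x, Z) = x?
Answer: -7/20 ≈ -0.35000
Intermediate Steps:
W = 4 (W = 8 + 4*(-1) = 8 - 4 = 4)
o(w) = 4
n(j, U) = 1 - 2/j (n(j, U) = 6/6 - 2/j = 6*(⅙) - 2/j = 1 - 2/j)
c(v, C) = -¼ (c(v, C) = -1 + ((6 - 5)*3)/4 = -1 + (1*3)/4 = -1 + (¼)*3 = -1 + ¾ = -¼)
n(d, 4)*c(o(-2), 19) = ((-2 - 5)/(-5))*(-¼) = -⅕*(-7)*(-¼) = (7/5)*(-¼) = -7/20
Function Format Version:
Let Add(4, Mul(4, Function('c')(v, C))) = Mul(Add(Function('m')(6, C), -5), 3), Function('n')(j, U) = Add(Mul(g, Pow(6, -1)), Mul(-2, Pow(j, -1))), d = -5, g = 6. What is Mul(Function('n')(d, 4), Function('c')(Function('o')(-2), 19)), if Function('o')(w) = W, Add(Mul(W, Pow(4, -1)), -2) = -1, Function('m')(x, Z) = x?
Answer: Rational(-7, 20) ≈ -0.35000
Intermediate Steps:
W = 4 (W = Add(8, Mul(4, -1)) = Add(8, -4) = 4)
Function('o')(w) = 4
Function('n')(j, U) = Add(1, Mul(-2, Pow(j, -1))) (Function('n')(j, U) = Add(Mul(6, Pow(6, -1)), Mul(-2, Pow(j, -1))) = Add(Mul(6, Rational(1, 6)), Mul(-2, Pow(j, -1))) = Add(1, Mul(-2, Pow(j, -1))))
Function('c')(v, C) = Rational(-1, 4) (Function('c')(v, C) = Add(-1, Mul(Rational(1, 4), Mul(Add(6, -5), 3))) = Add(-1, Mul(Rational(1, 4), Mul(1, 3))) = Add(-1, Mul(Rational(1, 4), 3)) = Add(-1, Rational(3, 4)) = Rational(-1, 4))
Mul(Function('n')(d, 4), Function('c')(Function('o')(-2), 19)) = Mul(Mul(Pow(-5, -1), Add(-2, -5)), Rational(-1, 4)) = Mul(Mul(Rational(-1, 5), -7), Rational(-1, 4)) = Mul(Rational(7, 5), Rational(-1, 4)) = Rational(-7, 20)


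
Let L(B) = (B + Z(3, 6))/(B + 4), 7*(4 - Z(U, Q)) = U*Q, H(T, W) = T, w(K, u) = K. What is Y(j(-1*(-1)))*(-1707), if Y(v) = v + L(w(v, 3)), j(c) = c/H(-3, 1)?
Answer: 4552/77 ≈ 59.117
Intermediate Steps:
j(c) = -c/3 (j(c) = c/(-3) = c*(-1/3) = -c/3)
Z(U, Q) = 4 - Q*U/7 (Z(U, Q) = 4 - U*Q/7 = 4 - Q*U/7)
L(B) = (10/7 + B)/(4 + B) (L(B) = (B + (4 - 1/7*6*3))/(B + 4) = (B + (4 - 18/7))/(4 + B) = (B + 10/7)/(4 + B) = (10/7 + B)/(4 + B))
Y(v) = v + (10/7 + v)/(4 + v)
Y(j(-1*(-1)))*(-1707) = ((10/7 + (-(-1)*(-1)/3)**2 + 5*(-(-1)*(-1)/3))/(4 - (-1)*(-1)/3))*(-1707) = ((10/7 + (-1/3*1)**2 + 5*(-1/3*1))/(4 - 1/3*1))*(-1707) = ((10/7 + (-1/3)**2 + 5*(-1/3))/(4 - 1/3))*(-1707) = ((10/7 + 1/9 - 5/3)/(11/3))*(-1707) = ((3/11)*(-8/63))*(-1707) = -8/231*(-1707) = 4552/77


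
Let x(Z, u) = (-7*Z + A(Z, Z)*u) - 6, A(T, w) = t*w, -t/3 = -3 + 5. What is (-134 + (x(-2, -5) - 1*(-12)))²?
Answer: 30276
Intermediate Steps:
t = -6 (t = -3*(-3 + 5) = -3*2 = -6)
A(T, w) = -6*w
x(Z, u) = -6 - 7*Z - 6*Z*u (x(Z, u) = (-7*Z + (-6*Z)*u) - 6 = (-7*Z - 6*Z*u) - 6 = -6 - 7*Z - 6*Z*u)
(-134 + (x(-2, -5) - 1*(-12)))² = (-134 + ((-6 - 7*(-2) - 6*(-2)*(-5)) - 1*(-12)))² = (-134 + ((-6 + 14 - 60) + 12))² = (-134 + (-52 + 12))² = (-134 - 40)² = (-174)² = 30276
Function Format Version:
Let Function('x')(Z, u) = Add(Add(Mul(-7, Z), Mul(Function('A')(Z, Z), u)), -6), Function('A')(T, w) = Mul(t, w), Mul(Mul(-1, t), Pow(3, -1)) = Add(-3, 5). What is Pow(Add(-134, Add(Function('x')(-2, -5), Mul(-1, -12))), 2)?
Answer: 30276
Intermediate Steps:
t = -6 (t = Mul(-3, Add(-3, 5)) = Mul(-3, 2) = -6)
Function('A')(T, w) = Mul(-6, w)
Function('x')(Z, u) = Add(-6, Mul(-7, Z), Mul(-6, Z, u)) (Function('x')(Z, u) = Add(Add(Mul(-7, Z), Mul(Mul(-6, Z), u)), -6) = Add(Add(Mul(-7, Z), Mul(-6, Z, u)), -6) = Add(-6, Mul(-7, Z), Mul(-6, Z, u)))
Pow(Add(-134, Add(Function('x')(-2, -5), Mul(-1, -12))), 2) = Pow(Add(-134, Add(Add(-6, Mul(-7, -2), Mul(-6, -2, -5)), Mul(-1, -12))), 2) = Pow(Add(-134, Add(Add(-6, 14, -60), 12)), 2) = Pow(Add(-134, Add(-52, 12)), 2) = Pow(Add(-134, -40), 2) = Pow(-174, 2) = 30276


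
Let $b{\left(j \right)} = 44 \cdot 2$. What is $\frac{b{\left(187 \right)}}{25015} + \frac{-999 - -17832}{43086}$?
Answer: $\frac{141623021}{359265430} \approx 0.3942$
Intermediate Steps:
$b{\left(j \right)} = 88$
$\frac{b{\left(187 \right)}}{25015} + \frac{-999 - -17832}{43086} = \frac{88}{25015} + \frac{-999 - -17832}{43086} = 88 \cdot \frac{1}{25015} + \left(-999 + 17832\right) \frac{1}{43086} = \frac{88}{25015} + 16833 \cdot \frac{1}{43086} = \frac{88}{25015} + \frac{5611}{14362} = \frac{141623021}{359265430}$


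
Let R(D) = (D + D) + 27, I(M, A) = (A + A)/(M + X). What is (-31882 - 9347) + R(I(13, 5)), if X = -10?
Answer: -123586/3 ≈ -41195.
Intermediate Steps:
I(M, A) = 2*A/(-10 + M) (I(M, A) = (A + A)/(M - 10) = (2*A)/(-10 + M) = 2*A/(-10 + M))
R(D) = 27 + 2*D (R(D) = 2*D + 27 = 27 + 2*D)
(-31882 - 9347) + R(I(13, 5)) = (-31882 - 9347) + (27 + 2*(2*5/(-10 + 13))) = -41229 + (27 + 2*(2*5/3)) = -41229 + (27 + 2*(2*5*(⅓))) = -41229 + (27 + 2*(10/3)) = -41229 + (27 + 20/3) = -41229 + 101/3 = -123586/3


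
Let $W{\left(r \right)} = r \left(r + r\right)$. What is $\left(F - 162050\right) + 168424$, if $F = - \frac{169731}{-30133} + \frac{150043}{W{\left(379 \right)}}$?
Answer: $\frac{55230886964105}{8656668506} \approx 6380.2$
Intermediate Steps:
$W{\left(r \right)} = 2 r^{2}$ ($W{\left(r \right)} = r 2 r = 2 r^{2}$)
$F = \frac{53281906861}{8656668506}$ ($F = - \frac{169731}{-30133} + \frac{150043}{2 \cdot 379^{2}} = \left(-169731\right) \left(- \frac{1}{30133}\right) + \frac{150043}{2 \cdot 143641} = \frac{169731}{30133} + \frac{150043}{287282} = \frac{53281906861}{8656668506} \approx 6.155$)
$\left(F - 162050\right) + 168424 = \left(\frac{53281906861}{8656668506} - 162050\right) + 168424 = - \frac{1402759849490439}{8656668506} + 168424 = \frac{55230886964105}{8656668506}$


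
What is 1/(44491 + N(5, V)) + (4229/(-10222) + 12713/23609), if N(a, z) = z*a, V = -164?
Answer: 1315167498773/10539174747858 ≈ 0.12479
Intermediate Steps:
N(a, z) = a*z
1/(44491 + N(5, V)) + (4229/(-10222) + 12713/23609) = 1/(44491 + 5*(-164)) + (4229/(-10222) + 12713/23609) = 1/(44491 - 820) + (4229*(-1/10222) + 12713*(1/23609)) = 1/43671 + (-4229/10222 + 12713/23609) = 1/43671 + 30109825/241331198 = 1315167498773/10539174747858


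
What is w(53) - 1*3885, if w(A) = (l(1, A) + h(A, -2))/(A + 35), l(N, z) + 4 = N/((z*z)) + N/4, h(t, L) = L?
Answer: -349220753/89888 ≈ -3885.1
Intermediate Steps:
l(N, z) = -4 + N/4 + N/z**2 (l(N, z) = -4 + (N/((z*z)) + N/4) = -4 + (N/(z**2) + N*(1/4)) = -4 + (N/z**2 + N/4) = -4 + (N/4 + N/z**2) = -4 + N/4 + N/z**2)
w(A) = (-23/4 + A**(-2))/(35 + A) (w(A) = ((-4 + (1/4)*1 + 1/A**2) - 2)/(A + 35) = ((-4 + 1/4 + A**(-2)) - 2)/(35 + A) = ((-15/4 + A**(-2)) - 2)/(35 + A) = (-23/4 + A**(-2))/(35 + A))
w(53) - 1*3885 = (1/4)*(4 - 23*53**2)/(53**2*(35 + 53)) - 1*3885 = (1/4)*(1/2809)*(4 - 23*2809)/88 - 3885 = (1/4)*(1/2809)*(1/88)*(4 - 64607) - 3885 = (1/4)*(1/2809)*(1/88)*(-64603) - 3885 = -5873/89888 - 3885 = -349220753/89888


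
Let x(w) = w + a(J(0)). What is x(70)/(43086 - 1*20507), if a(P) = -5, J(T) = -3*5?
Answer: 65/22579 ≈ 0.0028788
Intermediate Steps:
J(T) = -15
x(w) = -5 + w (x(w) = w - 5 = -5 + w)
x(70)/(43086 - 1*20507) = (-5 + 70)/(43086 - 1*20507) = 65/(43086 - 20507) = 65/22579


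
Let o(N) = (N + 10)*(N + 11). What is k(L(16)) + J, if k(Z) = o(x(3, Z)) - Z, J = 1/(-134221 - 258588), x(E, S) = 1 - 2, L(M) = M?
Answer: 29067865/392809 ≈ 74.000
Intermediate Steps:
x(E, S) = -1
o(N) = (10 + N)*(11 + N)
J = -1/392809 (J = 1/(-392809) = -1/392809 ≈ -2.5458e-6)
k(Z) = 90 - Z (k(Z) = (110 + (-1)**2 + 21*(-1)) - Z = (110 + 1 - 21) - Z = 90 - Z)
k(L(16)) + J = (90 - 1*16) - 1/392809 = (90 - 16) - 1/392809 = 74 - 1/392809 = 29067865/392809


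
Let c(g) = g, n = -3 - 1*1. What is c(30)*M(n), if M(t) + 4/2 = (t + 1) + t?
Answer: -270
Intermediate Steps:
n = -4 (n = -3 - 1 = -4)
M(t) = -1 + 2*t (M(t) = -2 + ((t + 1) + t) = -2 + ((1 + t) + t) = -2 + (1 + 2*t) = -1 + 2*t)
c(30)*M(n) = 30*(-1 + 2*(-4)) = 30*(-1 - 8) = 30*(-9) = -270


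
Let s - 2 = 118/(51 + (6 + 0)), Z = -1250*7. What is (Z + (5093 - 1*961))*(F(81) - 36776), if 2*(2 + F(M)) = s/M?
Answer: 784154456380/4617 ≈ 1.6984e+8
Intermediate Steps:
Z = -8750
s = 232/57 (s = 2 + 118/(51 + (6 + 0)) = 2 + 118/(51 + 6) = 2 + 118/57 = 232/57 ≈ 4.0702)
F(M) = -2 + 116/(57*M) (F(M) = -2 + (232/(57*M))/2 = -2 + 116/(57*M))
(Z + (5093 - 1*961))*(F(81) - 36776) = (-8750 + (5093 - 1*961))*((-2 + (116/57)/81) - 36776) = (-8750 + (5093 - 961))*((-2 + (116/57)*(1/81)) - 36776) = (-8750 + 4132)*((-2 + 116/4617) - 36776) = -4618*(-9118/4617 - 36776) = -4618*(-169803910/4617) = 784154456380/4617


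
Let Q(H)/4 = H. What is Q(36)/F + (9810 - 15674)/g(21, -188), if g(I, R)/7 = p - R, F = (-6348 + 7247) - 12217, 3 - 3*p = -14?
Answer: -99845952/23015153 ≈ -4.3383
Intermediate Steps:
p = 17/3 (p = 1 - 1/3*(-14) = 1 + 14/3 = 17/3 ≈ 5.6667)
Q(H) = 4*H
F = -11318 (F = 899 - 12217 = -11318)
g(I, R) = 119/3 - 7*R (g(I, R) = 7*(17/3 - R) = 119/3 - 7*R)
Q(36)/F + (9810 - 15674)/g(21, -188) = (4*36)/(-11318) + (9810 - 15674)/(119/3 - 7*(-188)) = 144*(-1/11318) - 5864/(119/3 + 1316) = -72/5659 - 5864/4067/3 = -72/5659 - 5864*3/4067 = -72/5659 - 17592/4067 = -99845952/23015153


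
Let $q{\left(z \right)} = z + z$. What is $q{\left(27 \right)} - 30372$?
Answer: $-30318$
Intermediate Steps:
$q{\left(z \right)} = 2 z$
$q{\left(27 \right)} - 30372 = 2 \cdot 27 - 30372 = 54 - 30372 = -30318$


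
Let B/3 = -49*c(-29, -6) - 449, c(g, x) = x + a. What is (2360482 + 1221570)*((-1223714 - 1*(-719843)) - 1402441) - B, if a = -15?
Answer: -6828508713964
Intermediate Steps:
c(g, x) = -15 + x (c(g, x) = x - 15 = -15 + x)
B = 1740 (B = 3*(-49*(-15 - 6) - 449) = 3*(-49*(-21) - 449) = 3*(1029 - 449) = 3*580 = 1740)
(2360482 + 1221570)*((-1223714 - 1*(-719843)) - 1402441) - B = (2360482 + 1221570)*((-1223714 - 1*(-719843)) - 1402441) - 1*1740 = 3582052*((-1223714 + 719843) - 1402441) - 1740 = 3582052*(-503871 - 1402441) - 1740 = 3582052*(-1906312) - 1740 = -6828508712224 - 1740 = -6828508713964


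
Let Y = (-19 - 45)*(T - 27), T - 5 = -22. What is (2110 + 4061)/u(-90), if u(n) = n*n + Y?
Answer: 6171/10916 ≈ 0.56532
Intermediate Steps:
T = -17 (T = 5 - 22 = -17)
Y = 2816 (Y = (-19 - 45)*(-17 - 27) = -64*(-44) = 2816)
u(n) = 2816 + n² (u(n) = n*n + 2816 = n² + 2816 = 2816 + n²)
(2110 + 4061)/u(-90) = (2110 + 4061)/(2816 + (-90)²) = 6171/(2816 + 8100) = 6171/10916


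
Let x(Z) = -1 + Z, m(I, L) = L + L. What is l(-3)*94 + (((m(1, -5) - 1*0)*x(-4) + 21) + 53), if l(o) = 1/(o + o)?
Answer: 325/3 ≈ 108.33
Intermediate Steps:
m(I, L) = 2*L
l(o) = 1/(2*o)
l(-3)*94 + (((m(1, -5) - 1*0)*x(-4) + 21) + 53) = ((½)/(-3))*94 + (((2*(-5) - 1*0)*(-1 - 4) + 21) + 53) = ((½)*(-⅓))*94 + (((-10 + 0)*(-5) + 21) + 53) = -⅙*94 + ((-10*(-5) + 21) + 53) = -47/3 + ((50 + 21) + 53) = -47/3 + (71 + 53) = -47/3 + 124 = 325/3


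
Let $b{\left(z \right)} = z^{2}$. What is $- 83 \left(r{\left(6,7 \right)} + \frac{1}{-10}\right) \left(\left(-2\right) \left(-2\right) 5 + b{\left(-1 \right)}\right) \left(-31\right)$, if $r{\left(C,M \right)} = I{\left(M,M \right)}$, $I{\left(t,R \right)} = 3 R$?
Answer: $\frac{11292897}{10} \approx 1.1293 \cdot 10^{6}$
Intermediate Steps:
$r{\left(C,M \right)} = 3 M$
$- 83 \left(r{\left(6,7 \right)} + \frac{1}{-10}\right) \left(\left(-2\right) \left(-2\right) 5 + b{\left(-1 \right)}\right) \left(-31\right) = - 83 \left(3 \cdot 7 + \frac{1}{-10}\right) \left(\left(-2\right) \left(-2\right) 5 + \left(-1\right)^{2}\right) \left(-31\right) = - 83 \left(21 - \frac{1}{10}\right) \left(4 \cdot 5 + 1\right) \left(-31\right) = - 83 \frac{209 \left(20 + 1\right)}{10} \left(-31\right) = - 83 \cdot \frac{209}{10} \cdot 21 \left(-31\right) = \left(-83\right) \frac{4389}{10} \left(-31\right) = \left(- \frac{364287}{10}\right) \left(-31\right) = \frac{11292897}{10}$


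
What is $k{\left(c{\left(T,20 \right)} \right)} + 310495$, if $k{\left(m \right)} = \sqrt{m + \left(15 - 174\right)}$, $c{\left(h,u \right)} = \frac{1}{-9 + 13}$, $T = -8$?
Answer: $310495 + \frac{i \sqrt{635}}{2} \approx 3.105 \cdot 10^{5} + 12.6 i$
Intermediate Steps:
$c{\left(h,u \right)} = \frac{1}{4}$
$k{\left(m \right)} = \sqrt{-159 + m}$ ($k{\left(m \right)} = \sqrt{m - 159} = \sqrt{-159 + m}$)
$k{\left(c{\left(T,20 \right)} \right)} + 310495 = \sqrt{-159 + \frac{1}{4}} + 310495 = \sqrt{- \frac{635}{4}} + 310495 = \frac{i \sqrt{635}}{2} + 310495 = 310495 + \frac{i \sqrt{635}}{2}$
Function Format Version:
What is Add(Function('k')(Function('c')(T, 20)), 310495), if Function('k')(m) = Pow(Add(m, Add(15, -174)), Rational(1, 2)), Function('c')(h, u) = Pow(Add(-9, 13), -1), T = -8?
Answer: Add(310495, Mul(Rational(1, 2), I, Pow(635, Rational(1, 2)))) ≈ Add(3.1050e+5, Mul(12.600, I))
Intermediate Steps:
Function('c')(h, u) = Rational(1, 4) (Function('c')(h, u) = Pow(4, -1) = Rational(1, 4))
Function('k')(m) = Pow(Add(-159, m), Rational(1, 2)) (Function('k')(m) = Pow(Add(m, -159), Rational(1, 2)) = Pow(Add(-159, m), Rational(1, 2)))
Add(Function('k')(Function('c')(T, 20)), 310495) = Add(Pow(Add(-159, Rational(1, 4)), Rational(1, 2)), 310495) = Add(Pow(Rational(-635, 4), Rational(1, 2)), 310495) = Add(Mul(Rational(1, 2), I, Pow(635, Rational(1, 2))), 310495) = Add(310495, Mul(Rational(1, 2), I, Pow(635, Rational(1, 2))))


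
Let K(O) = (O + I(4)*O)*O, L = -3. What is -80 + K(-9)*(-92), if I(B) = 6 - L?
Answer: -74600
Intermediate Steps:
I(B) = 9 (I(B) = 6 - 1*(-3) = 6 + 3 = 9)
K(O) = 10*O² (K(O) = (O + 9*O)*O = (10*O)*O = 10*O²)
-80 + K(-9)*(-92) = -80 + (10*(-9)²)*(-92) = -80 + (10*81)*(-92) = -80 + 810*(-92) = -80 - 74520 = -74600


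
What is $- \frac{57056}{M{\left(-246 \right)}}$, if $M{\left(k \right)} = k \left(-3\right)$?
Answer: $- \frac{28528}{369} \approx -77.312$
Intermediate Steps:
$M{\left(k \right)} = - 3 k$
$- \frac{57056}{M{\left(-246 \right)}} = - \frac{57056}{\left(-3\right) \left(-246\right)} = - \frac{57056}{738} = \left(-57056\right) \frac{1}{738} = - \frac{28528}{369}$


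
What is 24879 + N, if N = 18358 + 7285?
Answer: 50522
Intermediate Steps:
N = 25643
24879 + N = 24879 + 25643 = 50522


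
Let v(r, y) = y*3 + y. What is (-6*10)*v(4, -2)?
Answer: 480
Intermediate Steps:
v(r, y) = 4*y (v(r, y) = 3*y + y = 4*y)
(-6*10)*v(4, -2) = (-6*10)*(4*(-2)) = -60*(-8) = 480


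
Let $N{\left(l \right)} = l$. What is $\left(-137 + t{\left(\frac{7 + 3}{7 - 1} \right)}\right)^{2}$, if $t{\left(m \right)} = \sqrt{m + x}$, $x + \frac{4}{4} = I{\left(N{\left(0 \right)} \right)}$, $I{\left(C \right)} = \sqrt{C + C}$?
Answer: $\frac{\left(411 - \sqrt{6}\right)^{2}}{9} \approx 18546.0$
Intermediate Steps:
$I{\left(C \right)} = \sqrt{2} \sqrt{C}$ ($I{\left(C \right)} = \sqrt{2 C} = \sqrt{2} \sqrt{C}$)
$x = -1$ ($x = -1 + \sqrt{2} \sqrt{0} = -1 + \sqrt{2} \cdot 0 = -1 + 0 = -1$)
$t{\left(m \right)} = \sqrt{-1 + m}$ ($t{\left(m \right)} = \sqrt{m - 1} = \sqrt{-1 + m}$)
$\left(-137 + t{\left(\frac{7 + 3}{7 - 1} \right)}\right)^{2} = \left(-137 + \sqrt{-1 + \frac{7 + 3}{7 - 1}}\right)^{2} = \left(-137 + \sqrt{-1 + \frac{10}{6}}\right)^{2} = \left(-137 + \sqrt{-1 + 10 \cdot \frac{1}{6}}\right)^{2} = \left(-137 + \sqrt{-1 + \frac{5}{3}}\right)^{2} = \left(-137 + \sqrt{\frac{2}{3}}\right)^{2} = \left(-137 + \frac{\sqrt{6}}{3}\right)^{2}$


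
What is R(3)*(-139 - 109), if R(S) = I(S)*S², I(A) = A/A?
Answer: -2232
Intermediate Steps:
I(A) = 1
R(S) = S² (R(S) = 1*S² = S²)
R(3)*(-139 - 109) = 3²*(-139 - 109) = 9*(-248) = -2232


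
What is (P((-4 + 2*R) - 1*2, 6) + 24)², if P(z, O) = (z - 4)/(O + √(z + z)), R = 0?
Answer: (536*√3 - 2761*I/6)/(√3 - I) ≈ 517.04 + 32.837*I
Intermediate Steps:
P(z, O) = (-4 + z)/(O + √2*√z) (P(z, O) = (-4 + z)/(O + √(2*z)) = (-4 + z)/(O + √2*√z))
(P((-4 + 2*R) - 1*2, 6) + 24)² = ((-4 + ((-4 + 2*0) - 1*2))/(6 + √2*√((-4 + 2*0) - 1*2)) + 24)² = ((-4 + ((-4 + 0) - 2))/(6 + √2*√((-4 + 0) - 2)) + 24)² = ((-4 + (-4 - 2))/(6 + √2*√(-4 - 2)) + 24)² = ((-4 - 6)/(6 + √2*√(-6)) + 24)² = (-10/(6 + √2*(I*√6)) + 24)² = (-10/(6 + 2*I*√3) + 24)² = (24 - 10/(6 + 2*I*√3))²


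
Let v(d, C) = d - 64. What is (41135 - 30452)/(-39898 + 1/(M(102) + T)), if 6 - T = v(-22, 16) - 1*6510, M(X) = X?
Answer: -71618832/267476191 ≈ -0.26776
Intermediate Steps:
v(d, C) = -64 + d
T = 6602 (T = 6 - ((-64 - 22) - 1*6510) = 6 - (-86 - 6510) = 6 - 1*(-6596) = 6 + 6596 = 6602)
(41135 - 30452)/(-39898 + 1/(M(102) + T)) = (41135 - 30452)/(-39898 + 1/(102 + 6602)) = 10683/(-39898 + 1/6704) = 10683/(-267476191/6704) = 10683*(-6704/267476191) = -71618832/267476191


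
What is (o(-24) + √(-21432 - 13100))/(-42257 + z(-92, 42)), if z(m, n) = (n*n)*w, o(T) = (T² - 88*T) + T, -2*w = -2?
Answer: -2664/40493 - 2*I*√8633/40493 ≈ -0.065789 - 0.0045891*I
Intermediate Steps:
w = 1 (w = -½*(-2) = 1)
o(T) = T² - 87*T
z(m, n) = n² (z(m, n) = (n*n)*1 = n²*1 = n²)
(o(-24) + √(-21432 - 13100))/(-42257 + z(-92, 42)) = (-24*(-87 - 24) + √(-21432 - 13100))/(-42257 + 42²) = (-24*(-111) + √(-34532))/(-42257 + 1764) = (2664 + 2*I*√8633)/(-40493) = (2664 + 2*I*√8633)*(-1/40493) = -2664/40493 - 2*I*√8633/40493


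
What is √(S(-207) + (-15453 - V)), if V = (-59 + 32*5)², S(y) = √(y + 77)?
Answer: √(-25654 + I*√130) ≈ 0.0356 + 160.17*I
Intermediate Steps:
S(y) = √(77 + y)
V = 10201 (V = (-59 + 160)² = 101² = 10201)
√(S(-207) + (-15453 - V)) = √(√(77 - 207) + (-15453 - 1*10201)) = √(√(-130) + (-15453 - 10201)) = √(I*√130 - 25654) = √(-25654 + I*√130)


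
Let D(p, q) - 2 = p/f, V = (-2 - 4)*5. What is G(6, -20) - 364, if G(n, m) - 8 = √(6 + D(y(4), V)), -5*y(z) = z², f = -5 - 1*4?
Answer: -356 + 2*√470/15 ≈ -353.11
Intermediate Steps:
f = -9 (f = -5 - 4 = -9)
y(z) = -z²/5
V = -30 (V = -6*5 = -30)
D(p, q) = 2 - p/9 (D(p, q) = 2 + p/(-9) = 2 + p*(-⅑) = 2 - p/9)
G(n, m) = 8 + 2*√470/15 (G(n, m) = 8 + √(6 + (2 - (-1)*4²/45)) = 8 + √(6 + (2 - (-1)*16/45)) = 8 + √(6 + (2 - ⅑*(-16/5))) = 8 + √(6 + (2 + 16/45)) = 8 + √(6 + 106/45) = 8 + √(376/45) = 8 + 2*√470/15)
G(6, -20) - 364 = (8 + 2*√470/15) - 364 = -356 + 2*√470/15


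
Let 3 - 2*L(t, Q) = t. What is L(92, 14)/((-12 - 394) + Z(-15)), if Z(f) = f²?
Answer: 89/362 ≈ 0.24586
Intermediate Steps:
L(t, Q) = 3/2 - t/2
L(92, 14)/((-12 - 394) + Z(-15)) = (3/2 - ½*92)/((-12 - 394) + (-15)²) = (3/2 - 46)/(-406 + 225) = -89/2/(-181) = -89/2*(-1/181) = 89/362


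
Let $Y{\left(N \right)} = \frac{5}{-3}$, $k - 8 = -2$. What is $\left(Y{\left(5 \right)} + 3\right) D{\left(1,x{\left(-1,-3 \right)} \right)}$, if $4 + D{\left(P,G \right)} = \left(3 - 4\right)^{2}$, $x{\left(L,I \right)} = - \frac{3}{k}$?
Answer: $-4$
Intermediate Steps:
$k = 6$ ($k = 8 - 2 = 6$)
$Y{\left(N \right)} = - \frac{5}{3}$ ($Y{\left(N \right)} = 5 \left(- \frac{1}{3}\right) = - \frac{5}{3}$)
$x{\left(L,I \right)} = - \frac{1}{2}$ ($x{\left(L,I \right)} = - \frac{3}{6} = \left(-3\right) \frac{1}{6} = - \frac{1}{2}$)
$D{\left(P,G \right)} = -3$ ($D{\left(P,G \right)} = -4 + \left(3 - 4\right)^{2} = -4 + \left(-1\right)^{2} = -4 + 1 = -3$)
$\left(Y{\left(5 \right)} + 3\right) D{\left(1,x{\left(-1,-3 \right)} \right)} = \left(- \frac{5}{3} + 3\right) \left(-3\right) = \frac{4}{3} \left(-3\right) = -4$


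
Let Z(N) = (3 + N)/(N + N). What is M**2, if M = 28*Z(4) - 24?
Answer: 1/4 ≈ 0.25000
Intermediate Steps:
Z(N) = (3 + N)/(2*N) (Z(N) = (3 + N)/((2*N)) = (3 + N)*(1/(2*N)) = (3 + N)/(2*N))
M = 1/2 (M = 28*((1/2)*(3 + 4)/4) - 24 = 28*((1/2)*(1/4)*7) - 24 = 28*(7/8) - 24 = 49/2 - 24 = 1/2 ≈ 0.50000)
M**2 = (1/2)**2 = 1/4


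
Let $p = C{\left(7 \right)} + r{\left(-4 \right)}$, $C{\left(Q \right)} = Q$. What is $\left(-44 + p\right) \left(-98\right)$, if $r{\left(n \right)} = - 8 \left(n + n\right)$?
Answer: $-2646$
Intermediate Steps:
$r{\left(n \right)} = - 16 n$ ($r{\left(n \right)} = - 8 \cdot 2 n = - 16 n$)
$p = 71$ ($p = 7 - -64 = 7 + 64 = 71$)
$\left(-44 + p\right) \left(-98\right) = \left(-44 + 71\right) \left(-98\right) = 27 \left(-98\right) = -2646$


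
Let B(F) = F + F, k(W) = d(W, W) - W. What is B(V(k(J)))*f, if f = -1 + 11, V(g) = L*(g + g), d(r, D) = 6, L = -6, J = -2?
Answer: -1920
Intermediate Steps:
k(W) = 6 - W
V(g) = -12*g (V(g) = -6*(g + g) = -12*g)
B(F) = 2*F
f = 10
B(V(k(J)))*f = (2*(-12*(6 - 1*(-2))))*10 = (2*(-12*(6 + 2)))*10 = (2*(-12*8))*10 = (2*(-96))*10 = -192*10 = -1920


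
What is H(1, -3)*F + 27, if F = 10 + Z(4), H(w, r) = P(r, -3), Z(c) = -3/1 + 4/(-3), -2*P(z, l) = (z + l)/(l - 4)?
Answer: 172/7 ≈ 24.571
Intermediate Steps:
P(z, l) = -(l + z)/(2*(-4 + l)) (P(z, l) = -(z + l)/(2*(l - 4)) = -(l + z)/(2*(-4 + l)))
Z(c) = -13/3 (Z(c) = -3*1 + 4*(-⅓) = -3 - 4/3 = -13/3)
H(w, r) = -3/14 + r/14 (H(w, r) = (-1*(-3) - r)/(2*(-4 - 3)) = (½)*(3 - r)/(-7) = (½)*(-⅐)*(3 - r) = -3/14 + r/14)
F = 17/3 (F = 10 - 13/3 = 17/3 ≈ 5.6667)
H(1, -3)*F + 27 = (-3/14 + (1/14)*(-3))*(17/3) + 27 = (-3/14 - 3/14)*(17/3) + 27 = -3/7*17/3 + 27 = -17/7 + 27 = 172/7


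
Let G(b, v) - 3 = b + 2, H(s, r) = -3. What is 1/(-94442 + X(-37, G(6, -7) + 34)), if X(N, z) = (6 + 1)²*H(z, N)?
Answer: -1/94589 ≈ -1.0572e-5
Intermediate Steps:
G(b, v) = 5 + b (G(b, v) = 3 + (b + 2) = 3 + (2 + b) = 5 + b)
X(N, z) = -147 (X(N, z) = (6 + 1)²*(-3) = 7²*(-3) = 49*(-3) = -147)
1/(-94442 + X(-37, G(6, -7) + 34)) = 1/(-94442 - 147) = 1/(-94589) = -1/94589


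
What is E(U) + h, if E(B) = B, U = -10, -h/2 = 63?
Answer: -136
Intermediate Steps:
h = -126 (h = -2*63 = -126)
E(U) + h = -10 - 126 = -136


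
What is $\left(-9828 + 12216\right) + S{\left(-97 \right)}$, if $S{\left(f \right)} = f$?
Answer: $2291$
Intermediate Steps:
$\left(-9828 + 12216\right) + S{\left(-97 \right)} = \left(-9828 + 12216\right) - 97 = 2388 - 97 = 2291$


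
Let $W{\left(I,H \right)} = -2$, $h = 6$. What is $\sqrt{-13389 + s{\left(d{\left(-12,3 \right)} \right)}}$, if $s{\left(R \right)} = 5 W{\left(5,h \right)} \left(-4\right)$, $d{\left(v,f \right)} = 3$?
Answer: $i \sqrt{13349} \approx 115.54 i$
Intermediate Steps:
$s{\left(R \right)} = 40$ ($s{\left(R \right)} = 5 \left(-2\right) \left(-4\right) = \left(-10\right) \left(-4\right) = 40$)
$\sqrt{-13389 + s{\left(d{\left(-12,3 \right)} \right)}} = \sqrt{-13389 + 40} = \sqrt{-13349} = i \sqrt{13349}$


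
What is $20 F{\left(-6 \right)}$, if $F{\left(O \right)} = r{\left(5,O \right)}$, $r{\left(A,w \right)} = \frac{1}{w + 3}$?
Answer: $- \frac{20}{3} \approx -6.6667$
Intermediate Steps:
$r{\left(A,w \right)} = \frac{1}{3 + w}$
$F{\left(O \right)} = \frac{1}{3 + O}$
$20 F{\left(-6 \right)} = \frac{20}{3 - 6} = \frac{20}{-3} = 20 \left(- \frac{1}{3}\right) = - \frac{20}{3}$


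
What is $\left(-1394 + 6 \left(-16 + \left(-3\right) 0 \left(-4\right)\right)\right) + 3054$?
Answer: $1564$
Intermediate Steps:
$\left(-1394 + 6 \left(-16 + \left(-3\right) 0 \left(-4\right)\right)\right) + 3054 = \left(-1394 + 6 \left(-16 + 0 \left(-4\right)\right)\right) + 3054 = \left(-1394 + 6 \left(-16 + 0\right)\right) + 3054 = \left(-1394 + 6 \left(-16\right)\right) + 3054 = \left(-1394 - 96\right) + 3054 = -1490 + 3054 = 1564$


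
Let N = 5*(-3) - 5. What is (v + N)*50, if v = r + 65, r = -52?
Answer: -350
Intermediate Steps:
N = -20 (N = -15 - 5 = -20)
v = 13 (v = -52 + 65 = 13)
(v + N)*50 = (13 - 20)*50 = -7*50 = -350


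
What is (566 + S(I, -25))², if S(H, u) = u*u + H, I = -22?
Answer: 1366561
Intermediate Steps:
S(H, u) = H + u² (S(H, u) = u² + H = H + u²)
(566 + S(I, -25))² = (566 + (-22 + (-25)²))² = (566 + (-22 + 625))² = (566 + 603)² = 1169² = 1366561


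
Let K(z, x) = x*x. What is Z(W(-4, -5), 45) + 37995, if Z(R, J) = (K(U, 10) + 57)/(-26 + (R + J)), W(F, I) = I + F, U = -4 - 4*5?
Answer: 380107/10 ≈ 38011.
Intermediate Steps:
U = -24 (U = -4 - 20 = -24)
K(z, x) = x²
W(F, I) = F + I
Z(R, J) = 157/(-26 + J + R) (Z(R, J) = (10² + 57)/(-26 + (R + J)) = (100 + 57)/(-26 + (J + R)) = 157/(-26 + J + R))
Z(W(-4, -5), 45) + 37995 = 157/(-26 + 45 + (-4 - 5)) + 37995 = 157/(-26 + 45 - 9) + 37995 = 157/10 + 37995 = 380107/10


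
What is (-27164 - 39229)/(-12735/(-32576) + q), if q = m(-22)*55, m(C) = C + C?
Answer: 2162818368/78821185 ≈ 27.440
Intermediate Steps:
m(C) = 2*C
q = -2420 (q = (2*(-22))*55 = -44*55 = -2420)
(-27164 - 39229)/(-12735/(-32576) + q) = (-27164 - 39229)/(-12735/(-32576) - 2420) = -66393/(-12735*(-1/32576) - 2420) = -66393/(12735/32576 - 2420) = -66393/(-78821185/32576) = -66393*(-32576/78821185) = 2162818368/78821185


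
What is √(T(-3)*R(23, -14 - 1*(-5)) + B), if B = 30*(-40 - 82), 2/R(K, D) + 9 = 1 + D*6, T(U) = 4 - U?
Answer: I*√3517477/31 ≈ 60.5*I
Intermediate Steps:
R(K, D) = 2/(-8 + 6*D) (R(K, D) = 2/(-9 + (1 + D*6)) = 2/(-9 + (1 + 6*D)) = 2/(-8 + 6*D))
B = -3660 (B = 30*(-122) = -3660)
√(T(-3)*R(23, -14 - 1*(-5)) + B) = √((4 - 1*(-3))/(-4 + 3*(-14 - 1*(-5))) - 3660) = √((4 + 3)/(-4 + 3*(-14 + 5)) - 3660) = √(7/(-4 + 3*(-9)) - 3660) = √(7/(-4 - 27) - 3660) = √(7/(-31) - 3660) = √(7*(-1/31) - 3660) = √(-7/31 - 3660) = √(-113467/31) = I*√3517477/31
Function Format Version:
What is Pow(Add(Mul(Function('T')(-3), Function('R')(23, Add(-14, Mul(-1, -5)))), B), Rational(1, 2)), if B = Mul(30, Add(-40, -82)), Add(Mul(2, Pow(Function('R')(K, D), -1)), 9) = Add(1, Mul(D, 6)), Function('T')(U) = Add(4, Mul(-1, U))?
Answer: Mul(Rational(1, 31), I, Pow(3517477, Rational(1, 2))) ≈ Mul(60.500, I)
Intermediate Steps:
Function('R')(K, D) = Mul(2, Pow(Add(-8, Mul(6, D)), -1)) (Function('R')(K, D) = Mul(2, Pow(Add(-9, Add(1, Mul(D, 6))), -1)) = Mul(2, Pow(Add(-9, Add(1, Mul(6, D))), -1)) = Mul(2, Pow(Add(-8, Mul(6, D)), -1)))
B = -3660 (B = Mul(30, -122) = -3660)
Pow(Add(Mul(Function('T')(-3), Function('R')(23, Add(-14, Mul(-1, -5)))), B), Rational(1, 2)) = Pow(Add(Mul(Add(4, Mul(-1, -3)), Pow(Add(-4, Mul(3, Add(-14, Mul(-1, -5)))), -1)), -3660), Rational(1, 2)) = Pow(Add(Mul(Add(4, 3), Pow(Add(-4, Mul(3, Add(-14, 5))), -1)), -3660), Rational(1, 2)) = Pow(Add(Mul(7, Pow(Add(-4, Mul(3, -9)), -1)), -3660), Rational(1, 2)) = Pow(Add(Mul(7, Pow(Add(-4, -27), -1)), -3660), Rational(1, 2)) = Pow(Add(Mul(7, Pow(-31, -1)), -3660), Rational(1, 2)) = Pow(Add(Mul(7, Rational(-1, 31)), -3660), Rational(1, 2)) = Pow(Add(Rational(-7, 31), -3660), Rational(1, 2)) = Pow(Rational(-113467, 31), Rational(1, 2)) = Mul(Rational(1, 31), I, Pow(3517477, Rational(1, 2)))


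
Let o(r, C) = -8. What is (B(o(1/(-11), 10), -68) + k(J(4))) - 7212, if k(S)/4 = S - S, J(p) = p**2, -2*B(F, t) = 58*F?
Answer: -6980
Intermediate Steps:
B(F, t) = -29*F
k(S) = 0 (k(S) = 4*(S - S) = 4*0 = 0)
(B(o(1/(-11), 10), -68) + k(J(4))) - 7212 = (-29*(-8) + 0) - 7212 = (232 + 0) - 7212 = 232 - 7212 = -6980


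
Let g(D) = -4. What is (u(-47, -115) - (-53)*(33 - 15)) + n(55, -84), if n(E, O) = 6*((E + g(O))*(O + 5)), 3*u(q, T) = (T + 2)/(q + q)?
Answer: -6547927/282 ≈ -23220.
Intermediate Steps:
u(q, T) = (2 + T)/(6*q) (u(q, T) = ((T + 2)/(q + q))/3 = ((2 + T)/((2*q)))/3 = ((2 + T)*(1/(2*q)))/3 = ((2 + T)/(2*q))/3 = (2 + T)/(6*q))
n(E, O) = 6*(-4 + E)*(5 + O) (n(E, O) = 6*((E - 4)*(O + 5)) = 6*((-4 + E)*(5 + O)) = 6*(-4 + E)*(5 + O))
(u(-47, -115) - (-53)*(33 - 15)) + n(55, -84) = ((⅙)*(2 - 115)/(-47) - (-53)*(33 - 15)) + (-120 - 24*(-84) + 30*55 + 6*55*(-84)) = ((⅙)*(-1/47)*(-113) - (-53)*18) + (-120 + 2016 + 1650 - 27720) = (113/282 - 1*(-954)) - 24174 = (113/282 + 954) - 24174 = 269141/282 - 24174 = -6547927/282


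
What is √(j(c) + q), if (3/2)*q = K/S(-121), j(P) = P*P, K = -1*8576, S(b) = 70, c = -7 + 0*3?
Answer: I*√360255/105 ≈ 5.7163*I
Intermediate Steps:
c = -7 (c = -7 + 0 = -7)
K = -8576
j(P) = P²
q = -8576/105 (q = 2*(-8576/70)/3 = 2*(-8576*1/70)/3 = (⅔)*(-4288/35) = -8576/105 ≈ -81.676)
√(j(c) + q) = √((-7)² - 8576/105) = √(49 - 8576/105) = √(-3431/105) = I*√360255/105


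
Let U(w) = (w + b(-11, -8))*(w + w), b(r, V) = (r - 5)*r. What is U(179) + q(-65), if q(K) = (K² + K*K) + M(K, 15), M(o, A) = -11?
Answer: 135529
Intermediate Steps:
b(r, V) = r*(-5 + r) (b(r, V) = (-5 + r)*r = r*(-5 + r))
q(K) = -11 + 2*K² (q(K) = (K² + K*K) - 11 = (K² + K²) - 11 = 2*K² - 11 = -11 + 2*K²)
U(w) = 2*w*(176 + w) (U(w) = (w - 11*(-5 - 11))*(w + w) = (w - 11*(-16))*(2*w) = (w + 176)*(2*w) = (176 + w)*(2*w) = 2*w*(176 + w))
U(179) + q(-65) = 2*179*(176 + 179) + (-11 + 2*(-65)²) = 2*179*355 + (-11 + 2*4225) = 127090 + (-11 + 8450) = 127090 + 8439 = 135529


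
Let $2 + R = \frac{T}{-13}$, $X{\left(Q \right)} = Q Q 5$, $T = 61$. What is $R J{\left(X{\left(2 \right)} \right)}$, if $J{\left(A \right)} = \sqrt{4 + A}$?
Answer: $- \frac{174 \sqrt{6}}{13} \approx -32.785$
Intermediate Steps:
$X{\left(Q \right)} = 5 Q^{2}$ ($X{\left(Q \right)} = Q^{2} \cdot 5 = 5 Q^{2}$)
$R = - \frac{87}{13}$ ($R = -2 + \frac{61}{-13} = -2 + 61 \left(- \frac{1}{13}\right) = -2 - \frac{61}{13} = - \frac{87}{13} \approx -6.6923$)
$R J{\left(X{\left(2 \right)} \right)} = - \frac{87 \sqrt{4 + 5 \cdot 2^{2}}}{13} = - \frac{87 \sqrt{4 + 5 \cdot 4}}{13} = - \frac{87 \sqrt{4 + 20}}{13} = - \frac{87 \sqrt{24}}{13} = - \frac{87 \cdot 2 \sqrt{6}}{13} = - \frac{174 \sqrt{6}}{13}$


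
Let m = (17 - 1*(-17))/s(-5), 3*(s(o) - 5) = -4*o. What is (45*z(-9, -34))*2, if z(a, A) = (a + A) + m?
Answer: -25254/7 ≈ -3607.7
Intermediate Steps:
s(o) = 5 - 4*o/3 (s(o) = 5 + (-4*o)/3 = 5 - 4*o/3)
m = 102/35 (m = (17 - 1*(-17))/(5 - 4/3*(-5)) = (17 + 17)/(5 + 20/3) = 34/(35/3) = 34*(3/35) = 102/35 ≈ 2.9143)
z(a, A) = 102/35 + A + a (z(a, A) = (a + A) + 102/35 = (A + a) + 102/35 = 102/35 + A + a)
(45*z(-9, -34))*2 = (45*(102/35 - 34 - 9))*2 = (45*(-1403/35))*2 = -12627/7*2 = -25254/7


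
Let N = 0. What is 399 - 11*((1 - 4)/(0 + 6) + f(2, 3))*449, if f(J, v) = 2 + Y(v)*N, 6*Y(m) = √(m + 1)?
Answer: -14019/2 ≈ -7009.5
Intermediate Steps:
Y(m) = √(1 + m)/6 (Y(m) = √(m + 1)/6 = √(1 + m)/6)
f(J, v) = 2 (f(J, v) = 2 + (√(1 + v)/6)*0 = 2 + 0 = 2)
399 - 11*((1 - 4)/(0 + 6) + f(2, 3))*449 = 399 - 11*((1 - 4)/(0 + 6) + 2)*449 = 399 - 11*(-3/6 + 2)*449 = 399 - 11*(-3*⅙ + 2)*449 = 399 - 11*(-½ + 2)*449 = 399 - 11*3/2*449 = 399 - 33/2*449 = 399 - 14817/2 = -14019/2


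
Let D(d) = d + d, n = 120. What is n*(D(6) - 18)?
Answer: -720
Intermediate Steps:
D(d) = 2*d
n*(D(6) - 18) = 120*(2*6 - 18) = 120*(12 - 18) = 120*(-6) = -720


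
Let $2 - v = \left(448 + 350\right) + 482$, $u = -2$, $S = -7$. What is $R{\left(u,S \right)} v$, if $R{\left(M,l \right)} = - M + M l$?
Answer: $-20448$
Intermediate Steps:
$v = -1278$ ($v = 2 - \left(\left(448 + 350\right) + 482\right) = 2 - \left(798 + 482\right) = 2 - 1280 = -1278$)
$R{\left(u,S \right)} v = - 2 \left(-1 - 7\right) \left(-1278\right) = \left(-2\right) \left(-8\right) \left(-1278\right) = 16 \left(-1278\right) = -20448$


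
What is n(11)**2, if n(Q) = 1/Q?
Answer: 1/121 ≈ 0.0082645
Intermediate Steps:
n(11)**2 = (1/11)**2 = 1/121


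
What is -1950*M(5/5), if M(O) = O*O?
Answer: -1950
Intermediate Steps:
M(O) = O**2
-1950*M(5/5) = -1950*1**2 = -1950*1 = -1950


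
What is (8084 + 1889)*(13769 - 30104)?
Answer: -162908955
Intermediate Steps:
(8084 + 1889)*(13769 - 30104) = 9973*(-16335) = -162908955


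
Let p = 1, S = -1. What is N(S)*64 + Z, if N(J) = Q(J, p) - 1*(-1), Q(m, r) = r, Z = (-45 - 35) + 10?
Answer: 58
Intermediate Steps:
Z = -70 (Z = -80 + 10 = -70)
N(J) = 2 (N(J) = 1 - 1*(-1) = 1 + 1 = 2)
N(S)*64 + Z = 2*64 - 70 = 128 - 70 = 58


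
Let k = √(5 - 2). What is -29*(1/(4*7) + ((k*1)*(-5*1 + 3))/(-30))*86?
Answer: -1247/14 - 2494*√3/15 ≈ -377.05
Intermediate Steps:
k = √3 ≈ 1.7320
-29*(1/(4*7) + ((k*1)*(-5*1 + 3))/(-30))*86 = -29*(1/(4*7) + ((√3*1)*(-5*1 + 3))/(-30))*86 = -29*((¼)*(⅐) + (√3*(-5 + 3))*(-1/30))*86 = -29*(1/28 + (√3*(-2))*(-1/30))*86 = -29*(1/28 - 2*√3*(-1/30))*86 = -29*(1/28 + √3/15)*86 = (-29/28 - 29*√3/15)*86 = -1247/14 - 2494*√3/15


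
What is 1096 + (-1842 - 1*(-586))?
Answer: -160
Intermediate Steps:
1096 + (-1842 - 1*(-586)) = 1096 + (-1842 + 586) = 1096 - 1256 = -160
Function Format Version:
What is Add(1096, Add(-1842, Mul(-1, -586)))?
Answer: -160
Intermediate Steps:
Add(1096, Add(-1842, Mul(-1, -586))) = Add(1096, Add(-1842, 586)) = Add(1096, -1256) = -160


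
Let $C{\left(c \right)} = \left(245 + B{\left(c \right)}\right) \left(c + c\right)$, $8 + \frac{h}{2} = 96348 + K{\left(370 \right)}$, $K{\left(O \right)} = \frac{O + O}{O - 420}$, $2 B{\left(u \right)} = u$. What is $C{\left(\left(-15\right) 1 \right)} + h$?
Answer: $\frac{927627}{5} \approx 1.8553 \cdot 10^{5}$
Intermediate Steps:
$B{\left(u \right)} = \frac{u}{2}$
$K{\left(O \right)} = \frac{2 O}{-420 + O}$
$h = \frac{963252}{5}$ ($h = -16 + 2 \left(96348 + 2 \cdot 370 \frac{1}{-420 + 370}\right) = -16 + 2 \left(96348 + 2 \cdot 370 \frac{1}{-50}\right) = -16 + 2 \left(96348 + 2 \cdot 370 \left(- \frac{1}{50}\right)\right) = -16 + 2 \left(96348 - \frac{74}{5}\right) = -16 + 2 \cdot \frac{481666}{5} = -16 + \frac{963332}{5} = \frac{963252}{5} \approx 1.9265 \cdot 10^{5}$)
$C{\left(c \right)} = 2 c \left(245 + \frac{c}{2}\right)$ ($C{\left(c \right)} = \left(245 + \frac{c}{2}\right) \left(c + c\right) = \left(245 + \frac{c}{2}\right) 2 c = 2 c \left(245 + \frac{c}{2}\right)$)
$C{\left(\left(-15\right) 1 \right)} + h = \left(-15\right) 1 \left(490 - 15\right) + \frac{963252}{5} = - 15 \left(490 - 15\right) + \frac{963252}{5} = \left(-15\right) 475 + \frac{963252}{5} = -7125 + \frac{963252}{5} = \frac{927627}{5}$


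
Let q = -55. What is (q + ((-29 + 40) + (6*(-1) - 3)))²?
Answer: 2809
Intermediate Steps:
(q + ((-29 + 40) + (6*(-1) - 3)))² = (-55 + ((-29 + 40) + (6*(-1) - 3)))² = (-55 + (11 + (-6 - 3)))² = (-55 + (11 - 9))² = (-55 + 2)² = (-53)² = 2809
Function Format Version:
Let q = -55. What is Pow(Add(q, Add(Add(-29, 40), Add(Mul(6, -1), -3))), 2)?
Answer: 2809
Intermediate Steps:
Pow(Add(q, Add(Add(-29, 40), Add(Mul(6, -1), -3))), 2) = Pow(Add(-55, Add(Add(-29, 40), Add(Mul(6, -1), -3))), 2) = Pow(Add(-55, Add(11, Add(-6, -3))), 2) = Pow(Add(-55, Add(11, -9)), 2) = Pow(Add(-55, 2), 2) = Pow(-53, 2) = 2809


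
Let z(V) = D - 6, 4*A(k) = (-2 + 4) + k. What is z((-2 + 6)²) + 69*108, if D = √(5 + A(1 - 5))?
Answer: 7446 + 3*√2/2 ≈ 7448.1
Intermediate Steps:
A(k) = ½ + k/4 (A(k) = ((-2 + 4) + k)/4 = (2 + k)/4 = ½ + k/4)
D = 3*√2/2 (D = √(5 + (½ + (1 - 5)/4)) = √(5 + (½ + (¼)*(-4))) = √(5 + (½ - 1)) = √(5 - ½) = √(9/2) = 3*√2/2 ≈ 2.1213)
z(V) = -6 + 3*√2/2 (z(V) = 3*√2/2 - 6 = -6 + 3*√2/2)
z((-2 + 6)²) + 69*108 = (-6 + 3*√2/2) + 69*108 = (-6 + 3*√2/2) + 7452 = 7446 + 3*√2/2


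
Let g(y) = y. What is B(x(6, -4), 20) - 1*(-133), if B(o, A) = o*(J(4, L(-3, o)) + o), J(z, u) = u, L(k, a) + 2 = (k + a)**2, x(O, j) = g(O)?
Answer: 211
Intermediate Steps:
x(O, j) = O
L(k, a) = -2 + (a + k)**2 (L(k, a) = -2 + (k + a)**2 = -2 + (a + k)**2)
B(o, A) = o*(-2 + o + (-3 + o)**2) (B(o, A) = o*((-2 + (o - 3)**2) + o) = o*((-2 + (-3 + o)**2) + o) = o*(-2 + o + (-3 + o)**2))
B(x(6, -4), 20) - 1*(-133) = 6*(-2 + 6 + (-3 + 6)**2) - 1*(-133) = 6*(-2 + 6 + 3**2) + 133 = 6*(-2 + 6 + 9) + 133 = 6*13 + 133 = 78 + 133 = 211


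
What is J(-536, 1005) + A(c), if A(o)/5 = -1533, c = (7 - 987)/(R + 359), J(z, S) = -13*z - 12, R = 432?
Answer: -709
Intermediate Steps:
J(z, S) = -12 - 13*z
c = -140/113 (c = (7 - 987)/(432 + 359) = -980/791 = -980*1/791 = -140/113 ≈ -1.2389)
A(o) = -7665 (A(o) = 5*(-1533) = -7665)
J(-536, 1005) + A(c) = (-12 - 13*(-536)) - 7665 = (-12 + 6968) - 7665 = 6956 - 7665 = -709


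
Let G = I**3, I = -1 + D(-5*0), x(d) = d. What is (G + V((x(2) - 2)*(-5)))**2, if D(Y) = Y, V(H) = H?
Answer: 1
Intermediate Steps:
I = -1 (I = -1 - 5*0 = -1 + 0 = -1)
G = -1 (G = (-1)**3 = -1)
(G + V((x(2) - 2)*(-5)))**2 = (-1 + (2 - 2)*(-5))**2 = (-1 + 0*(-5))**2 = (-1 + 0)**2 = (-1)**2 = 1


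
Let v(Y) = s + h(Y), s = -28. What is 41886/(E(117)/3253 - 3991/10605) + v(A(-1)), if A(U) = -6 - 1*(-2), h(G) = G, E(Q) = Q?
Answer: -55590834331/451613 ≈ -1.2309e+5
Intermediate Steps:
A(U) = -4 (A(U) = -6 + 2 = -4)
v(Y) = -28 + Y
41886/(E(117)/3253 - 3991/10605) + v(A(-1)) = 41886/(117/3253 - 3991/10605) + (-28 - 4) = 41886/(117*(1/3253) - 3991*1/10605) - 32 = 41886/(117/3253 - 3991/10605) - 32 = 41886/(-11741938/34498065) - 32 = 41886*(-34498065/11741938) - 32 = -55576382715/451613 - 32 = -55590834331/451613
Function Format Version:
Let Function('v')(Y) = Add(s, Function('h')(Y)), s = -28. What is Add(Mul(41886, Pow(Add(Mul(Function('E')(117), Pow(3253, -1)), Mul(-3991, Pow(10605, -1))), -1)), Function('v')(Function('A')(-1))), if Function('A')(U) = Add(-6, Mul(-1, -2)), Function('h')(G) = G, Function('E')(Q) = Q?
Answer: Rational(-55590834331, 451613) ≈ -1.2309e+5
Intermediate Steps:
Function('A')(U) = -4 (Function('A')(U) = Add(-6, 2) = -4)
Function('v')(Y) = Add(-28, Y)
Add(Mul(41886, Pow(Add(Mul(Function('E')(117), Pow(3253, -1)), Mul(-3991, Pow(10605, -1))), -1)), Function('v')(Function('A')(-1))) = Add(Mul(41886, Pow(Add(Mul(117, Pow(3253, -1)), Mul(-3991, Pow(10605, -1))), -1)), Add(-28, -4)) = Add(Mul(41886, Pow(Add(Mul(117, Rational(1, 3253)), Mul(-3991, Rational(1, 10605))), -1)), -32) = Add(Mul(41886, Pow(Add(Rational(117, 3253), Rational(-3991, 10605)), -1)), -32) = Add(Mul(41886, Pow(Rational(-11741938, 34498065), -1)), -32) = Add(Mul(41886, Rational(-34498065, 11741938)), -32) = Add(Rational(-55576382715, 451613), -32) = Rational(-55590834331, 451613)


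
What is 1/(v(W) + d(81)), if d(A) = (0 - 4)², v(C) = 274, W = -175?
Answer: 1/290 ≈ 0.0034483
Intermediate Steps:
d(A) = 16 (d(A) = (-4)² = 16)
1/(v(W) + d(81)) = 1/(274 + 16) = 1/290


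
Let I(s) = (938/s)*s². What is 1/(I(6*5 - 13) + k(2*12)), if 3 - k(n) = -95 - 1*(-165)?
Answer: 1/15879 ≈ 6.2976e-5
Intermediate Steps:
I(s) = 938*s
k(n) = -67 (k(n) = 3 - (-95 - 1*(-165)) = 3 - (-95 + 165) = 3 - 1*70 = 3 - 70 = -67)
1/(I(6*5 - 13) + k(2*12)) = 1/(938*(6*5 - 13) - 67) = 1/(938*(30 - 13) - 67) = 1/(938*17 - 67) = 1/(15946 - 67) = 1/15879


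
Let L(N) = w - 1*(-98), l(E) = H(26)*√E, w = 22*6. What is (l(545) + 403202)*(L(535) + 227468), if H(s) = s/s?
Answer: 91808288996 + 227698*√545 ≈ 9.1814e+10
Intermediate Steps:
H(s) = 1
w = 132
l(E) = √E (l(E) = 1*√E = √E)
L(N) = 230 (L(N) = 132 - 1*(-98) = 132 + 98 = 230)
(l(545) + 403202)*(L(535) + 227468) = (√545 + 403202)*(230 + 227468) = (403202 + √545)*227698 = 91808288996 + 227698*√545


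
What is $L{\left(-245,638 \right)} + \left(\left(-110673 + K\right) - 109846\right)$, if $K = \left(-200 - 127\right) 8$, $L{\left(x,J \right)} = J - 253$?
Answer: $-222750$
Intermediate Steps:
$L{\left(x,J \right)} = -253 + J$
$K = -2616$ ($K = \left(-327\right) 8 = -2616$)
$L{\left(-245,638 \right)} + \left(\left(-110673 + K\right) - 109846\right) = \left(-253 + 638\right) - 223135 = 385 - 223135 = -222750$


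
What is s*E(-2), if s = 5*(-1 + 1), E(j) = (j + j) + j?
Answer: 0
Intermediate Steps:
E(j) = 3*j (E(j) = 2*j + j = 3*j)
s = 0 (s = 5*0 = 0)
s*E(-2) = 0*(3*(-2)) = 0*(-6) = 0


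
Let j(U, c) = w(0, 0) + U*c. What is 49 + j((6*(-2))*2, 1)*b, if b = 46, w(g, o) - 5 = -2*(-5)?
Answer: -365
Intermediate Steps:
w(g, o) = 15 (w(g, o) = 5 - 2*(-5) = 5 + 10 = 15)
j(U, c) = 15 + U*c
49 + j((6*(-2))*2, 1)*b = 49 + (15 + ((6*(-2))*2)*1)*46 = 49 + (15 - 12*2*1)*46 = 49 + (15 - 24*1)*46 = 49 + (15 - 24)*46 = 49 - 9*46 = 49 - 414 = -365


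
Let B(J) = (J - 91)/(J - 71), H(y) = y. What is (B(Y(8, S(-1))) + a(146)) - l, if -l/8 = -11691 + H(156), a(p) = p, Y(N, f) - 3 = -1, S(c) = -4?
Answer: -6357157/69 ≈ -92133.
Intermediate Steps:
Y(N, f) = 2 (Y(N, f) = 3 - 1 = 2)
B(J) = (-91 + J)/(-71 + J)
l = 92280 (l = -8*(-11691 + 156) = -8*(-11535) = 92280)
(B(Y(8, S(-1))) + a(146)) - l = ((-91 + 2)/(-71 + 2) + 146) - 1*92280 = (-89/(-69) + 146) - 92280 = (-1/69*(-89) + 146) - 92280 = (89/69 + 146) - 92280 = 10163/69 - 92280 = -6357157/69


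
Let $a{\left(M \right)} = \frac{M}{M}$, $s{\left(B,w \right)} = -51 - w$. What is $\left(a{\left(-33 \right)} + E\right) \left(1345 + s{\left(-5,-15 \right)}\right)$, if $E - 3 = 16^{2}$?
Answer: $340340$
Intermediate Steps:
$E = 259$ ($E = 3 + 16^{2} = 3 + 256 = 259$)
$a{\left(M \right)} = 1$
$\left(a{\left(-33 \right)} + E\right) \left(1345 + s{\left(-5,-15 \right)}\right) = \left(1 + 259\right) \left(1345 - 36\right) = 260 \left(1345 + \left(-51 + 15\right)\right) = 260 \left(1345 - 36\right) = 260 \cdot 1309 = 340340$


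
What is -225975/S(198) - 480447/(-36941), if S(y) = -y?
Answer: 2814290327/2438106 ≈ 1154.3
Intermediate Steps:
-225975/S(198) - 480447/(-36941) = -225975/((-1*198)) - 480447/(-36941) = -225975/(-198) - 480447*(-1/36941) = -225975*(-1/198) + 480447/36941 = 75325/66 + 480447/36941 = 2814290327/2438106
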